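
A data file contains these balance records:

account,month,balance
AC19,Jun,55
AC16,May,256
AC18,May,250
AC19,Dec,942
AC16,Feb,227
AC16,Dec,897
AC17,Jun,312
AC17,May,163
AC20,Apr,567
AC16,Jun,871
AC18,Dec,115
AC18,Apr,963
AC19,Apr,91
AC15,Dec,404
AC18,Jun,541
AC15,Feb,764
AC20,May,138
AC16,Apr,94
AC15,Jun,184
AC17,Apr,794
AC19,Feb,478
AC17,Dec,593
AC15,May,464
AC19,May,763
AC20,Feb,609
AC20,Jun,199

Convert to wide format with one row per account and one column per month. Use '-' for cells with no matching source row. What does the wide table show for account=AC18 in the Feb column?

-

No long-format row has account=AC18 and month=Feb, so the cell is -.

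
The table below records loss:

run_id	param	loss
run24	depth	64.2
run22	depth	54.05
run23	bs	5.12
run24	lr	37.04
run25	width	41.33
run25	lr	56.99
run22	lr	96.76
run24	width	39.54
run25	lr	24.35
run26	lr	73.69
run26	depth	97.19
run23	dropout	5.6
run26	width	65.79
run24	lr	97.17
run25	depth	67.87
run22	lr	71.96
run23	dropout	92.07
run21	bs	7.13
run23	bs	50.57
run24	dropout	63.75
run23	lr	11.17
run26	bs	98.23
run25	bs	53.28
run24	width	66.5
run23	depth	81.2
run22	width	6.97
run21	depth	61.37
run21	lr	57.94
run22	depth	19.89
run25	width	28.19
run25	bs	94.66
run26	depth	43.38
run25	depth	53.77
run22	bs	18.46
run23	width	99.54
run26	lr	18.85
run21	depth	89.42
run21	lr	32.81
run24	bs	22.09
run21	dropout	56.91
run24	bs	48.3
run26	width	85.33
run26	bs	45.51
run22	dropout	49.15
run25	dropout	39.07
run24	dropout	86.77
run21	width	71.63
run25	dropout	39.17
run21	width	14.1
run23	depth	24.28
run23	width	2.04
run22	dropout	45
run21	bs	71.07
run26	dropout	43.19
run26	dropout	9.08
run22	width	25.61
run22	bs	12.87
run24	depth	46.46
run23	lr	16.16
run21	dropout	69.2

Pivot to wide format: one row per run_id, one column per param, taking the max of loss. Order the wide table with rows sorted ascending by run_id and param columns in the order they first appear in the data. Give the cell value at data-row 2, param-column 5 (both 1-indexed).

With rows sorted ascending by run_id, row 2 is run_id=run22. param columns in first-appearance order: depth, bs, lr, width, dropout; column 5 is dropout.
Long rows with run_id=run22, param=dropout: max(49.15, 45) = 49.15.

49.15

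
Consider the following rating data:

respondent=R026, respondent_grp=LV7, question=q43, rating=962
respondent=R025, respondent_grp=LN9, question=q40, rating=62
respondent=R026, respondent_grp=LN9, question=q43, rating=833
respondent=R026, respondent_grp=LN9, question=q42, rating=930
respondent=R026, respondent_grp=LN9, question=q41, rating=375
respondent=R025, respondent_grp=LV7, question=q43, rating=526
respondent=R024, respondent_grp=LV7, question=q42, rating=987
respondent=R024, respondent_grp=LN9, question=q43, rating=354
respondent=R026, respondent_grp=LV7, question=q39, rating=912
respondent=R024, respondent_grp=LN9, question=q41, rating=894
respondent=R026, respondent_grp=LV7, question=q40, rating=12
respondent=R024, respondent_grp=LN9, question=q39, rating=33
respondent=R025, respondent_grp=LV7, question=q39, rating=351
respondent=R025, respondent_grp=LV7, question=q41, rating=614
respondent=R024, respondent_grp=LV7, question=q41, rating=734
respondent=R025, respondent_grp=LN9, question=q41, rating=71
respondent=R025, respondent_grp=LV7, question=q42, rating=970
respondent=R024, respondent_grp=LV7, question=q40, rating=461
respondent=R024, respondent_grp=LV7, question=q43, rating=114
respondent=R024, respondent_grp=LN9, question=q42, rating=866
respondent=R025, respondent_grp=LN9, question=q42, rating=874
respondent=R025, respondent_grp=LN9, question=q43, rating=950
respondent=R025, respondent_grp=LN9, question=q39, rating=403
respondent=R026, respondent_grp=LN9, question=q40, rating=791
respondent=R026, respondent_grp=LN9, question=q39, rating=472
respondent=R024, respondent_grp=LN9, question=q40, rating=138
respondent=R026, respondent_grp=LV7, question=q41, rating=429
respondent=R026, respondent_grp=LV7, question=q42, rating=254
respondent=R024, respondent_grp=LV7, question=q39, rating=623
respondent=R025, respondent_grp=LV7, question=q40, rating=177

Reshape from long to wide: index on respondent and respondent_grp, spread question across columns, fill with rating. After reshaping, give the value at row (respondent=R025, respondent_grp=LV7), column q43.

Wide layout: rows indexed by respondent and respondent_grp, columns are the 5 distinct question values (q43, q40, q42, q41, q39).
Cell (respondent=R025, respondent_grp=LV7, question=q43) draws from the long row where respondent=R025, respondent_grp=LV7 and question=q43, which has rating=526.

526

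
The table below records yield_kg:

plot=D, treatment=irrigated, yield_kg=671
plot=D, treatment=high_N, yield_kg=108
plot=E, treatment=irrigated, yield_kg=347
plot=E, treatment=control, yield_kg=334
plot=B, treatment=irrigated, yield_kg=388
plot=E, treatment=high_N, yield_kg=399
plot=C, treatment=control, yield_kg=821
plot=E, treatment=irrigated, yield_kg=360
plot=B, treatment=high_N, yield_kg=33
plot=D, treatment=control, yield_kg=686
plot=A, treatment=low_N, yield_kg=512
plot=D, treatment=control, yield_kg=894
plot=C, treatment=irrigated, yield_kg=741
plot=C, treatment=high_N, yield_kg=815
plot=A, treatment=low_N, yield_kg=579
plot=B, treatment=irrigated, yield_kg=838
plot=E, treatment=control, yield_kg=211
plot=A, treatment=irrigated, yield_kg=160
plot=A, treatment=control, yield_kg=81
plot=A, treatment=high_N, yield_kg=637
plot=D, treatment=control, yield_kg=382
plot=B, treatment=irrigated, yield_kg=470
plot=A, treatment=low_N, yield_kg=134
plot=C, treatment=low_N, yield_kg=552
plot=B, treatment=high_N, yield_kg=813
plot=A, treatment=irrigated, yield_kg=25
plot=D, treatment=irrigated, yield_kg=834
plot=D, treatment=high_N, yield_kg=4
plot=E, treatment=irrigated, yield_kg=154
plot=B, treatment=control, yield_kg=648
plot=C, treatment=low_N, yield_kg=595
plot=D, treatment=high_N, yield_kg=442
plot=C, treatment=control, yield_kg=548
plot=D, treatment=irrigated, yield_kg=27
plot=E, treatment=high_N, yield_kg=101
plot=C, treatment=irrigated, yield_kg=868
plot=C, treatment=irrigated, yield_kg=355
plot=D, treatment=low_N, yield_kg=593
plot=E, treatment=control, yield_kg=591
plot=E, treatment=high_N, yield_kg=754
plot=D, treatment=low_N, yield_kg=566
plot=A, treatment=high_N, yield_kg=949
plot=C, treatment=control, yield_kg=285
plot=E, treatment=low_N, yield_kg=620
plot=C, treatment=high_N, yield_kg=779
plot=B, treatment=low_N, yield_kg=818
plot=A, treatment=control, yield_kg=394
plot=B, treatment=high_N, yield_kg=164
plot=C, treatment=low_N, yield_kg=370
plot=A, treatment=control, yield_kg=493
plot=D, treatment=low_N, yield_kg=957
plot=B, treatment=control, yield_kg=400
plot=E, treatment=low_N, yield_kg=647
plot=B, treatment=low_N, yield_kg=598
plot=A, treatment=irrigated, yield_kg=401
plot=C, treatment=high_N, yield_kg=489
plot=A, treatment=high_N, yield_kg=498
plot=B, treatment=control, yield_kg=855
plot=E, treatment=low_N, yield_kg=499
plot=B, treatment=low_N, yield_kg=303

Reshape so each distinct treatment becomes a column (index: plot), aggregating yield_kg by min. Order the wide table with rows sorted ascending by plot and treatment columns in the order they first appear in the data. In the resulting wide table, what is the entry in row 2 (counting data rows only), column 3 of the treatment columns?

400

With rows sorted ascending by plot, row 2 is plot=B. treatment columns in first-appearance order: irrigated, high_N, control, low_N; column 3 is control.
Long rows with plot=B, treatment=control: min(648, 400, 855) = 400.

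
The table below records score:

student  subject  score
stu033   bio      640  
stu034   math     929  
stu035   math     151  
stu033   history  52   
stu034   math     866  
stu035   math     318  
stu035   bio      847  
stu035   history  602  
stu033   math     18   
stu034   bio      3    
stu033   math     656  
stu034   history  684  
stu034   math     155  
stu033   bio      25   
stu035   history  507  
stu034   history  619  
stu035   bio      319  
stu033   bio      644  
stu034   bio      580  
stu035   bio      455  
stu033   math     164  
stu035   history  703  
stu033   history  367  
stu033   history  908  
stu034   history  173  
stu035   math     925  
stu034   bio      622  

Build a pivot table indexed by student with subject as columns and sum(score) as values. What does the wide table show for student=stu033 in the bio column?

Rows with student=stu033 and subject=bio: score values are 640, 25, 644.
640 + 25 + 644 = 1309.

1309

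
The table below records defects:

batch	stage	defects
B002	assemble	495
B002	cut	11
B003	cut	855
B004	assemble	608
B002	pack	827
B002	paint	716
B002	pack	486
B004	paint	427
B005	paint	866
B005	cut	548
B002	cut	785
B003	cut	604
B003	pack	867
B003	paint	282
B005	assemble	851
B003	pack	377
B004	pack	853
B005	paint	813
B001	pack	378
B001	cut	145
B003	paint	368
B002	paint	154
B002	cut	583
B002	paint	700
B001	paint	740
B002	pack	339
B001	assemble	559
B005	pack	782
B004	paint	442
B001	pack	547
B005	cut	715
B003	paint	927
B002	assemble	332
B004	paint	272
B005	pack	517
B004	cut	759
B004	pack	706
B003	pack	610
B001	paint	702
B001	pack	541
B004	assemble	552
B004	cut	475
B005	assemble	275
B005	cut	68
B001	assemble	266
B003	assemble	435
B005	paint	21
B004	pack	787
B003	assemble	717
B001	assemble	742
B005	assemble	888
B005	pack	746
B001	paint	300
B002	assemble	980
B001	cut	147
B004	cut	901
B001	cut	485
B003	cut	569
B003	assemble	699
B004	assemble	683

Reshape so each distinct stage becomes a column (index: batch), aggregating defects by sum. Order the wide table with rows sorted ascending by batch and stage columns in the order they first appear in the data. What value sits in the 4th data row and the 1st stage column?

1843

With rows sorted ascending by batch, row 4 is batch=B004. stage columns in first-appearance order: assemble, cut, pack, paint; column 1 is assemble.
Long rows with batch=B004, stage=assemble: 608 + 552 + 683 = 1843.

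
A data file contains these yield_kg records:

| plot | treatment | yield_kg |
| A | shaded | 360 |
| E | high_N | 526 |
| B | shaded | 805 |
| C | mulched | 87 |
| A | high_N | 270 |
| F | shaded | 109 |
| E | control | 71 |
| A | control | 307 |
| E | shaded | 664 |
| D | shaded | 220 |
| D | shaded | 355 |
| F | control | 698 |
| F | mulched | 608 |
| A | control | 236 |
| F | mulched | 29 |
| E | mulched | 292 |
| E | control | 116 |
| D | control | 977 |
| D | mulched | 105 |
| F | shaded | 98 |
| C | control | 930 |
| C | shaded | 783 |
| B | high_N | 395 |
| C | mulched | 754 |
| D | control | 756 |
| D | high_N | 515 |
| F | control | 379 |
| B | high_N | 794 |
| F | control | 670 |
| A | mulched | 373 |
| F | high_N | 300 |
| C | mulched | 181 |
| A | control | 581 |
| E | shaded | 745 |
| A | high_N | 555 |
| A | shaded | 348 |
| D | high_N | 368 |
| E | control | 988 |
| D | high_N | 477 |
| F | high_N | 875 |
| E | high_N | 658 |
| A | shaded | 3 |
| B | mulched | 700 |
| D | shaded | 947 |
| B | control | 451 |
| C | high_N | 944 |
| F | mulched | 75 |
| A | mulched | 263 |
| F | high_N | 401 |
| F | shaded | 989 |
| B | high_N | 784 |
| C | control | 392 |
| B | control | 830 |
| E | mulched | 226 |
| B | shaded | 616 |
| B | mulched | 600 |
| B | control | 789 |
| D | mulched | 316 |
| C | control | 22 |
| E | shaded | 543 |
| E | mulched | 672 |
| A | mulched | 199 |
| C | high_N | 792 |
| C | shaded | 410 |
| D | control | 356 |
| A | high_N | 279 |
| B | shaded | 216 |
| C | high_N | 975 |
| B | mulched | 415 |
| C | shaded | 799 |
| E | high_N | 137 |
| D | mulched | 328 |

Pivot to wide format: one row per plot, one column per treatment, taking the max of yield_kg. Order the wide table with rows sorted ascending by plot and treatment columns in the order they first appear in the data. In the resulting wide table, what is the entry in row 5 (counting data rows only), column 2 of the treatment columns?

658

With rows sorted ascending by plot, row 5 is plot=E. treatment columns in first-appearance order: shaded, high_N, mulched, control; column 2 is high_N.
Long rows with plot=E, treatment=high_N: max(526, 658, 137) = 658.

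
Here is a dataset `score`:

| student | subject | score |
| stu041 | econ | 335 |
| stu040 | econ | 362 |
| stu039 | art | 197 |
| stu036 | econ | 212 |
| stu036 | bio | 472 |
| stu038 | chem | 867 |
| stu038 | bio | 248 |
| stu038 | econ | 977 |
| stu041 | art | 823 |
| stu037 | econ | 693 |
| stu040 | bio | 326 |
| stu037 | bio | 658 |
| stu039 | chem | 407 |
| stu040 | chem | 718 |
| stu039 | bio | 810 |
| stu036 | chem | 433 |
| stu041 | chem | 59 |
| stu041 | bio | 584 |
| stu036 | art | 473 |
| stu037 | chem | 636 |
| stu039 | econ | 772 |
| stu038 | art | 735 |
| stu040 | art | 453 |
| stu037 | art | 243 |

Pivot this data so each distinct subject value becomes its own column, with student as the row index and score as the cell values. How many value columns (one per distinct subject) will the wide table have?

4

4 distinct subject values: bio, econ, art, chem.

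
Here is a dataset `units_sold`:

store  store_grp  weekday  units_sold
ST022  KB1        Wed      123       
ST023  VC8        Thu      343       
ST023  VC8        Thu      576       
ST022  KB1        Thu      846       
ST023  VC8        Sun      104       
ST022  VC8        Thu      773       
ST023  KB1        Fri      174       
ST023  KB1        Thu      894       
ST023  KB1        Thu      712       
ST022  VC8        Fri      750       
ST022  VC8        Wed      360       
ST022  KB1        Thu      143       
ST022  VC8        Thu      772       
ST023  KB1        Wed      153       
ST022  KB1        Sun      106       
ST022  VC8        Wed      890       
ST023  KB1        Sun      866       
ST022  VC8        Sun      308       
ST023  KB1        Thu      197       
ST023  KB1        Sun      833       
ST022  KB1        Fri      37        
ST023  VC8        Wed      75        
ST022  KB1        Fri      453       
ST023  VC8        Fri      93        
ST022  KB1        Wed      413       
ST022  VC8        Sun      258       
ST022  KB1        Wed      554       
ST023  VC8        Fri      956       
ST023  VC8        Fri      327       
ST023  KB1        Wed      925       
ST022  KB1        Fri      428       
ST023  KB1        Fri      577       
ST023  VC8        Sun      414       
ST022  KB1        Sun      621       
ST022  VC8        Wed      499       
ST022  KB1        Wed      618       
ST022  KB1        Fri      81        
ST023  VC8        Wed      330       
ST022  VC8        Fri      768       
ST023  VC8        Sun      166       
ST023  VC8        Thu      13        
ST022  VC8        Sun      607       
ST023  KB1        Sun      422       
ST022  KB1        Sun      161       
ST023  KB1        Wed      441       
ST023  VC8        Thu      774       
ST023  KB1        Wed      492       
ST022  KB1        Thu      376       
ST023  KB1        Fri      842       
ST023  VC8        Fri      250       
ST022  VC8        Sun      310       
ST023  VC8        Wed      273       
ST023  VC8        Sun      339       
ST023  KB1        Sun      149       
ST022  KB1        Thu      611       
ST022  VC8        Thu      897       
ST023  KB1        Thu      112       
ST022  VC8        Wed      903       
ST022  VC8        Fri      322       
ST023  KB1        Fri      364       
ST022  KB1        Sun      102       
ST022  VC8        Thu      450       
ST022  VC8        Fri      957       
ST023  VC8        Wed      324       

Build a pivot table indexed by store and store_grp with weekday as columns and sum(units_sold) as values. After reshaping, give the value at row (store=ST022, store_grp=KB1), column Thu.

Rows with store=ST022, store_grp=KB1 and weekday=Thu: units_sold values are 846, 143, 376, 611.
846 + 143 + 376 + 611 = 1976.

1976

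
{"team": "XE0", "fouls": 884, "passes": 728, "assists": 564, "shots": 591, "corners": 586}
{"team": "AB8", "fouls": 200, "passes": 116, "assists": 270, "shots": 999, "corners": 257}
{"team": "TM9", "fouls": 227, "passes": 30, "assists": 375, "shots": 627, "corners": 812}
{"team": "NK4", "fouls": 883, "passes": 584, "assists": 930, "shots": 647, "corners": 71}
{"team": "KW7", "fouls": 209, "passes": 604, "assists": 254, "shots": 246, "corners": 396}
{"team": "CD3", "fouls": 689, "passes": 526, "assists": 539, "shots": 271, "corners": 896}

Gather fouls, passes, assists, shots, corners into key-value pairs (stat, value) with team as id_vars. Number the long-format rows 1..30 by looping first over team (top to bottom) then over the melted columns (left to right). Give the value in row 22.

30 rows total (6 × 5). Row 22: index ⌊(22-1)/5⌋ = 4 into team → KW7; (22-1) mod 5 = 1 into the melted columns → passes.
So row 22 is (KW7, passes, 604); value = 604.

604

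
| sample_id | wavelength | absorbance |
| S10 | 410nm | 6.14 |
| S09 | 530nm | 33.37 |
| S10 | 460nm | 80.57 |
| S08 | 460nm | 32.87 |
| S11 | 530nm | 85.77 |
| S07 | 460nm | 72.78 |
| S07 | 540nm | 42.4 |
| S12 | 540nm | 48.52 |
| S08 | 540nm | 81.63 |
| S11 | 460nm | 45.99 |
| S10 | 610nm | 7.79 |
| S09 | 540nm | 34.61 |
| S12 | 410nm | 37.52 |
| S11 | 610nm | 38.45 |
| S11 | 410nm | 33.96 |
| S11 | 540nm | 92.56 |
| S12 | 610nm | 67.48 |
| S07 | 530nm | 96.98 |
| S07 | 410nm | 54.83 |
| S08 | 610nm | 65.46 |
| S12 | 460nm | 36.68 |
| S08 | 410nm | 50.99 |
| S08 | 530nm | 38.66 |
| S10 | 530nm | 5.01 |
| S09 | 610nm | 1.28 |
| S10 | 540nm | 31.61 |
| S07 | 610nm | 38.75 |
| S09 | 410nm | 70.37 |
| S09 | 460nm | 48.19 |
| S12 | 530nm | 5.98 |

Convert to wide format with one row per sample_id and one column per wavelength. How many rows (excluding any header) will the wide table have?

6 distinct sample_id values → 6 rows.

6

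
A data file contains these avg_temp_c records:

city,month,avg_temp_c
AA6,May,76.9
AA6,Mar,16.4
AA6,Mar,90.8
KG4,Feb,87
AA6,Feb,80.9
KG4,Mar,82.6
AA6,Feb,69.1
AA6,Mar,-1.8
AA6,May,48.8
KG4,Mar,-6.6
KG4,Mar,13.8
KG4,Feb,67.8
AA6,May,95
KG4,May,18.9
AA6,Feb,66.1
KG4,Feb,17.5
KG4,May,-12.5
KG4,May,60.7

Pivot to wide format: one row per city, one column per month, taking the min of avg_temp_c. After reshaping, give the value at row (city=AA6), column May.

Rows with city=AA6 and month=May: avg_temp_c values are 76.9, 48.8, 95.
min(76.9, 48.8, 95) = 48.8.

48.8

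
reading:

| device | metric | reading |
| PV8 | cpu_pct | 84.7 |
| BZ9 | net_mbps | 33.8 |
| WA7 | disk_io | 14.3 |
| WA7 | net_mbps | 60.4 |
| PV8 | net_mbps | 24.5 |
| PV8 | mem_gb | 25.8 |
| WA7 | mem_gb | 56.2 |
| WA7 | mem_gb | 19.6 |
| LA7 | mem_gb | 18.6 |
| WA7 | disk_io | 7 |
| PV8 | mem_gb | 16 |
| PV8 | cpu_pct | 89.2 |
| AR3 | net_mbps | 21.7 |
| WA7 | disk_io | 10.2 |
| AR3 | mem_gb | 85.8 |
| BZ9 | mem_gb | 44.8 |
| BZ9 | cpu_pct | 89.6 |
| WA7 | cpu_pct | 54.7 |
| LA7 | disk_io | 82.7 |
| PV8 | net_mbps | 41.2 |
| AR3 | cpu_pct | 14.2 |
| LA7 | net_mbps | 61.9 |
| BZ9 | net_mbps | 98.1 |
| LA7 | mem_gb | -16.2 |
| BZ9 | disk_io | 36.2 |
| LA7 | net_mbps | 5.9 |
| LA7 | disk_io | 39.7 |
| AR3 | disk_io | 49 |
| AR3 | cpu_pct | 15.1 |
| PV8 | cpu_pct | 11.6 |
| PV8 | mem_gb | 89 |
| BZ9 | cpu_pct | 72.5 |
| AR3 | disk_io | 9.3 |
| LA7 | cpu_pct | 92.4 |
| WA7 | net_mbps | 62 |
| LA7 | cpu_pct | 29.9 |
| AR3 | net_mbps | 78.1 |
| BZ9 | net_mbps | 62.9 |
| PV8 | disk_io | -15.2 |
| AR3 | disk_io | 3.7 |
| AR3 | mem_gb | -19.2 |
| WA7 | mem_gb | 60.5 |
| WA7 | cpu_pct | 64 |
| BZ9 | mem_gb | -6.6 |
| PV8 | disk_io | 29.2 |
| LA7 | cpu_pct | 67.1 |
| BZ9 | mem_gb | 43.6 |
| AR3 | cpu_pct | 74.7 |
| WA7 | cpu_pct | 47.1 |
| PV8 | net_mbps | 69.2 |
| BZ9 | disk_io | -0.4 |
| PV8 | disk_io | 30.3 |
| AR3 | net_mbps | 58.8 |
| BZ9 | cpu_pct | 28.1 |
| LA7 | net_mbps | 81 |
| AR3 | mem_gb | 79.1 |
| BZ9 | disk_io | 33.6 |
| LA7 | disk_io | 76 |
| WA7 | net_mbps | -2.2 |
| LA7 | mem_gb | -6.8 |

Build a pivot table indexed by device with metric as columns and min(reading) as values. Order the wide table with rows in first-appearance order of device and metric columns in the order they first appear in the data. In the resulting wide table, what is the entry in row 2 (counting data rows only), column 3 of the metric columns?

-0.4

With rows in first-appearance order of device, row 2 is device=BZ9. metric columns in first-appearance order: cpu_pct, net_mbps, disk_io, mem_gb; column 3 is disk_io.
Long rows with device=BZ9, metric=disk_io: min(36.2, -0.4, 33.6) = -0.4.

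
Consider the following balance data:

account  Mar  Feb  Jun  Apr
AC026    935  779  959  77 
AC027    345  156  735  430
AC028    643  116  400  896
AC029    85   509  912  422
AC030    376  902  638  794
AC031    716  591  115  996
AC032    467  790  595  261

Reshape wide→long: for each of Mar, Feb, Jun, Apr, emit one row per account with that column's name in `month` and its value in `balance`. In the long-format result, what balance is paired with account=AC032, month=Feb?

Unpivoting turns each (account, wide-column) pair into one long row.
The wide cell at row AC032, column Feb holds 790, so the long row (AC032, Feb) has balance=790.

790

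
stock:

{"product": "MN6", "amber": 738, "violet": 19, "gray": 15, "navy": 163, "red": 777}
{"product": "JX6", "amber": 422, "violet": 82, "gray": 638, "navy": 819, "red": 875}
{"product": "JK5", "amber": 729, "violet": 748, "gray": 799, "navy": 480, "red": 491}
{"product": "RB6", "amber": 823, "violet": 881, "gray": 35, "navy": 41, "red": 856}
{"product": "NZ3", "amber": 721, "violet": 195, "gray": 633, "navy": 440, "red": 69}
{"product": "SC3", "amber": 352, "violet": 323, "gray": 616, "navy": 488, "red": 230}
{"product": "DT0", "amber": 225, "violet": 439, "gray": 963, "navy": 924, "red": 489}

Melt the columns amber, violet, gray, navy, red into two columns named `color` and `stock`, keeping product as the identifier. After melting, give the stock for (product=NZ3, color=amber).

Unpivoting turns each (product, wide-column) pair into one long row.
The wide cell at row NZ3, column amber holds 721, so the long row (NZ3, amber) has stock=721.

721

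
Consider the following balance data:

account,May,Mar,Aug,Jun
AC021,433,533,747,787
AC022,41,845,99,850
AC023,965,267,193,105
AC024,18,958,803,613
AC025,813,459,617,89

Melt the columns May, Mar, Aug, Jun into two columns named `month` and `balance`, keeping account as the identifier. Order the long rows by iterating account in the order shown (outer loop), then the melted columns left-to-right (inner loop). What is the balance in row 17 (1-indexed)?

20 rows total (5 × 4). Row 17: index ⌊(17-1)/4⌋ = 4 into account → AC025; (17-1) mod 4 = 0 into the melted columns → May.
So row 17 is (AC025, May, 813); balance = 813.

813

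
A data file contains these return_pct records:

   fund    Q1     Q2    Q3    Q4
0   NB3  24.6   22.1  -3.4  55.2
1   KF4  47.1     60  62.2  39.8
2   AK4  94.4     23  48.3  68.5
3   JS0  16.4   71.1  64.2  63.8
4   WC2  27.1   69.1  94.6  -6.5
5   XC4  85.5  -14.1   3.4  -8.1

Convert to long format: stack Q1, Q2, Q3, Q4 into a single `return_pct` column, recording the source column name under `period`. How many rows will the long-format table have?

6 fund values × 4 melted columns = 24 rows.

24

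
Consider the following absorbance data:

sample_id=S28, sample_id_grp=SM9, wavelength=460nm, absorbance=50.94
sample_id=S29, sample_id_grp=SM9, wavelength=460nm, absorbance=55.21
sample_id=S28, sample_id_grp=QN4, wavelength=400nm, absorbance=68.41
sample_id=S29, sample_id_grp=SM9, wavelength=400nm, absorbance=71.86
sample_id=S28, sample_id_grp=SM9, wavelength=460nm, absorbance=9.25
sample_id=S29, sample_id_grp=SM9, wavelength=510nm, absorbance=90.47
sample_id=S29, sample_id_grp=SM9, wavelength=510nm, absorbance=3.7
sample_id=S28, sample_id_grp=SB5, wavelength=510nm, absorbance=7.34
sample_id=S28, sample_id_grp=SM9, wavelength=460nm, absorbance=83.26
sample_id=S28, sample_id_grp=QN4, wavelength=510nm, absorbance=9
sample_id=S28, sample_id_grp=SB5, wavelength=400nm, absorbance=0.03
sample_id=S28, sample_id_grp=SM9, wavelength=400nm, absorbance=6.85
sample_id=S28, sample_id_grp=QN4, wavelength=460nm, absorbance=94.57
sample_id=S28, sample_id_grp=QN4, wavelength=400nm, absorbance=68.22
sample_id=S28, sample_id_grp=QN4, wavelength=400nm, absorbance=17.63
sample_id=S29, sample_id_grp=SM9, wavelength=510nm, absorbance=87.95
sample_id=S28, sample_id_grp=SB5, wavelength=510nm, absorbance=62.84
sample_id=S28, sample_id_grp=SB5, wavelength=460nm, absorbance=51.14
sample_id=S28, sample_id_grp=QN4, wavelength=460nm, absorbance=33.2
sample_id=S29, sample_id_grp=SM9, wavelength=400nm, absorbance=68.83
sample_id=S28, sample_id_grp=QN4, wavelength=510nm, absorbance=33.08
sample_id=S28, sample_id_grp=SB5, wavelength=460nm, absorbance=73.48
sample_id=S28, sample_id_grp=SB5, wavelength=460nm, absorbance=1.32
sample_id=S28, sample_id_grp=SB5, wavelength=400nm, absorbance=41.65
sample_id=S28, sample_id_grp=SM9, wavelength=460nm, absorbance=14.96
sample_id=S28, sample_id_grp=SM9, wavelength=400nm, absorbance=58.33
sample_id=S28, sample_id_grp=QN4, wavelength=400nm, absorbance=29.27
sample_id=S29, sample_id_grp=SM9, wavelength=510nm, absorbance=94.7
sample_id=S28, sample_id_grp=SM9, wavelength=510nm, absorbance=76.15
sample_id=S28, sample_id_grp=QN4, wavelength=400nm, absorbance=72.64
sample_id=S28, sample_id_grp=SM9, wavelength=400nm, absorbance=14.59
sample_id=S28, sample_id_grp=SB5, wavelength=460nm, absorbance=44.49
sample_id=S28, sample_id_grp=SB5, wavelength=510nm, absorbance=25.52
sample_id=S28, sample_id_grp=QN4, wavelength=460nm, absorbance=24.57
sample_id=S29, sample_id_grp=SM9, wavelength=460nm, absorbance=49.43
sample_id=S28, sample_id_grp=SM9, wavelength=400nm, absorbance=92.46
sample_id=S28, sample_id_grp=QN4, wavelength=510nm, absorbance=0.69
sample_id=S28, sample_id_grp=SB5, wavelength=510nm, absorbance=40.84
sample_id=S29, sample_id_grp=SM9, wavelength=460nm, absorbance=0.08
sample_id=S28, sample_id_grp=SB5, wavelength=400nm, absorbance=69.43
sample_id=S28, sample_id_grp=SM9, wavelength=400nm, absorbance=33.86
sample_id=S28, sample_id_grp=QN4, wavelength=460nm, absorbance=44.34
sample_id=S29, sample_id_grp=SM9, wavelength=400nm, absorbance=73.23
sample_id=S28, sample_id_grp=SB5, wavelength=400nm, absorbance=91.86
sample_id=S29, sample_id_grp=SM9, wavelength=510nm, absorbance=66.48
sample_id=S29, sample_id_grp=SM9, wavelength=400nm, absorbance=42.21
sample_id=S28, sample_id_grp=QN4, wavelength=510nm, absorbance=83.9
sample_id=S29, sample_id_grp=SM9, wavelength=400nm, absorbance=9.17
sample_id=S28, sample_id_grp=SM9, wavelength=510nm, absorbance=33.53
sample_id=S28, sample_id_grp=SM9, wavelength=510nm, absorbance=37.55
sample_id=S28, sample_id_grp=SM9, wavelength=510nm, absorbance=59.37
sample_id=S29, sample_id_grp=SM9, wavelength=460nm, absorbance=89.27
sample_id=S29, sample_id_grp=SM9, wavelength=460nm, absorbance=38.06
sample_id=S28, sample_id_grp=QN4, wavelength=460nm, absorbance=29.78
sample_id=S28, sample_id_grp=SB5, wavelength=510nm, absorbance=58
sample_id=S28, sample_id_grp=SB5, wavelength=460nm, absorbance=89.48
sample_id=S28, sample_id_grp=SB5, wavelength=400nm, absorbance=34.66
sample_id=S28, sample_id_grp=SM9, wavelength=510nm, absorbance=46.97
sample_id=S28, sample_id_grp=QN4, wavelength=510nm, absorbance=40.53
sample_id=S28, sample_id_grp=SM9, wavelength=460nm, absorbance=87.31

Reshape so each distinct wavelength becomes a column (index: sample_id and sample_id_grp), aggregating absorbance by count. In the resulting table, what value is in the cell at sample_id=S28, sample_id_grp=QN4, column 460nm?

Rows with sample_id=S28, sample_id_grp=QN4 and wavelength=460nm: absorbance values are 94.57, 33.2, 24.57, 44.34, 29.78.
5 rows match — count = 5.

5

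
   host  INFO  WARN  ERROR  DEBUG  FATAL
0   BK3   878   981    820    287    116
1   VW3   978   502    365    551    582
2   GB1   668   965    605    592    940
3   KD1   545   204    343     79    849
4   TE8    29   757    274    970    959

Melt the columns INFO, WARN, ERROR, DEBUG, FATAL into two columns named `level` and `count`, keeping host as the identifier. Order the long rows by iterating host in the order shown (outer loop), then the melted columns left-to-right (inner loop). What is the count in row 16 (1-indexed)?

25 rows total (5 × 5). Row 16: index ⌊(16-1)/5⌋ = 3 into host → KD1; (16-1) mod 5 = 0 into the melted columns → INFO.
So row 16 is (KD1, INFO, 545); count = 545.

545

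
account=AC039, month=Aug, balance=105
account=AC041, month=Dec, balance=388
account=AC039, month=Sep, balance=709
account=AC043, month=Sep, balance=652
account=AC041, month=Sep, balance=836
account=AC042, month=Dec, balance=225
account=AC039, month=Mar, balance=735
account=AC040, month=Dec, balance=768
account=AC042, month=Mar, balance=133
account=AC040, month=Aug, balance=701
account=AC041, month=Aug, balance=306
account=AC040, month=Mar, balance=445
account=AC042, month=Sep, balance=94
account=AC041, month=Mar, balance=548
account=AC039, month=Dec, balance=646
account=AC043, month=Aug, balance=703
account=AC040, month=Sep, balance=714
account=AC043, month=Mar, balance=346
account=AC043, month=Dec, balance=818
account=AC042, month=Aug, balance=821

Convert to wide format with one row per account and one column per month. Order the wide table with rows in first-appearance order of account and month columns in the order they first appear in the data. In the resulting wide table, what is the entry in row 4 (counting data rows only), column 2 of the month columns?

With rows in first-appearance order of account, row 4 is account=AC042. month columns in first-appearance order: Aug, Dec, Sep, Mar; column 2 is Dec.
Long rows with account=AC042, month=Dec: balance = 225.

225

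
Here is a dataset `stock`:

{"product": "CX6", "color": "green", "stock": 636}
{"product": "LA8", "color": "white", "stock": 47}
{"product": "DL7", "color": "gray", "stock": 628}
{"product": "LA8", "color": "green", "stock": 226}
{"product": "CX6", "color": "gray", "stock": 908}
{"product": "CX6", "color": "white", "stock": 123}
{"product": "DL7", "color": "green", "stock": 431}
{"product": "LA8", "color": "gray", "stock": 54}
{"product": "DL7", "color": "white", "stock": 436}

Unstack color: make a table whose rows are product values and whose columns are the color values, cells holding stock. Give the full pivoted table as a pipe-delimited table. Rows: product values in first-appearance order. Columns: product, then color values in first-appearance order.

Columns: product plus the 3 distinct color values (green, white, gray).
For example, row CX6 column green takes stock=636 from the long row (CX6, green).

| product | green | white | gray |
| CX6 | 636 | 123 | 908 |
| LA8 | 226 | 47 | 54 |
| DL7 | 431 | 436 | 628 |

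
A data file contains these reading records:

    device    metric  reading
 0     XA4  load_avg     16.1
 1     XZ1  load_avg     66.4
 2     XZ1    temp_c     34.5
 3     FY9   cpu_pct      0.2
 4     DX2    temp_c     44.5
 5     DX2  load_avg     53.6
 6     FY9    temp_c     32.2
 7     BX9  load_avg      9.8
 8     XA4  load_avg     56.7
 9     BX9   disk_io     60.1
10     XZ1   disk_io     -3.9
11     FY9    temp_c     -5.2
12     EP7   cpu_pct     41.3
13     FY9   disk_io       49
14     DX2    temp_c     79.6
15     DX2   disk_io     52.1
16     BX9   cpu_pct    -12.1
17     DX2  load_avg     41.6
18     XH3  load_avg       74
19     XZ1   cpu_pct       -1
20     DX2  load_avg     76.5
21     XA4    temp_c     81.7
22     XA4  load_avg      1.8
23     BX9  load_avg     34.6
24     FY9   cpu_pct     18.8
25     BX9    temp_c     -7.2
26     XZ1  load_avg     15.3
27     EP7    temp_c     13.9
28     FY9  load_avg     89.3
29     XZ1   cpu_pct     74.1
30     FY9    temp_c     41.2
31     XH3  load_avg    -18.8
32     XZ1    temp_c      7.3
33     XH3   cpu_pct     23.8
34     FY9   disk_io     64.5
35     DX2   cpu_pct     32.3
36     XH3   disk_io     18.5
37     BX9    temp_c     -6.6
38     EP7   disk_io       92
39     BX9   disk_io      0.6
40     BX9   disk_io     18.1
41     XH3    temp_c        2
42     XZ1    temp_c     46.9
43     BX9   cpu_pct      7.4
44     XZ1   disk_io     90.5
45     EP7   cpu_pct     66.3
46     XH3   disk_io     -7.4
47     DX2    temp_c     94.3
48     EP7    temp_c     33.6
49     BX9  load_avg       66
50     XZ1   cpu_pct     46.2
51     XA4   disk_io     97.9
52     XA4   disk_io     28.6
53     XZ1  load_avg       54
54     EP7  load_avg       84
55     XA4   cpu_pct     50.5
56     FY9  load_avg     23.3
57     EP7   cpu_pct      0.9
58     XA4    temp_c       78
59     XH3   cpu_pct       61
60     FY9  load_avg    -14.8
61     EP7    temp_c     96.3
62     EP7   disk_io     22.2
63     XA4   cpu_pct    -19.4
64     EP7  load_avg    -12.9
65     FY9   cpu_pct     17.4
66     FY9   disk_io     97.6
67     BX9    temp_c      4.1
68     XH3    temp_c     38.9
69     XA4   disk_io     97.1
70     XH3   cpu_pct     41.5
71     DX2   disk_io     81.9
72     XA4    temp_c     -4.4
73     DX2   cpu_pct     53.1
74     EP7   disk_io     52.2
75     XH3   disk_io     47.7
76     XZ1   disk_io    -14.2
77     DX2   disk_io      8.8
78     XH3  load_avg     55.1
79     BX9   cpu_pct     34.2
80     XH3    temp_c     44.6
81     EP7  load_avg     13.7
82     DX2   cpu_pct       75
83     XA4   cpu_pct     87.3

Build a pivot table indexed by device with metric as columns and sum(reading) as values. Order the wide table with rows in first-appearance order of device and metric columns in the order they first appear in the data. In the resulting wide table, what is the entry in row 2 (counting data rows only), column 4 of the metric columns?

72.4

With rows in first-appearance order of device, row 2 is device=XZ1. metric columns in first-appearance order: load_avg, temp_c, cpu_pct, disk_io; column 4 is disk_io.
Long rows with device=XZ1, metric=disk_io: -3.9 + 90.5 + -14.2 = 72.4.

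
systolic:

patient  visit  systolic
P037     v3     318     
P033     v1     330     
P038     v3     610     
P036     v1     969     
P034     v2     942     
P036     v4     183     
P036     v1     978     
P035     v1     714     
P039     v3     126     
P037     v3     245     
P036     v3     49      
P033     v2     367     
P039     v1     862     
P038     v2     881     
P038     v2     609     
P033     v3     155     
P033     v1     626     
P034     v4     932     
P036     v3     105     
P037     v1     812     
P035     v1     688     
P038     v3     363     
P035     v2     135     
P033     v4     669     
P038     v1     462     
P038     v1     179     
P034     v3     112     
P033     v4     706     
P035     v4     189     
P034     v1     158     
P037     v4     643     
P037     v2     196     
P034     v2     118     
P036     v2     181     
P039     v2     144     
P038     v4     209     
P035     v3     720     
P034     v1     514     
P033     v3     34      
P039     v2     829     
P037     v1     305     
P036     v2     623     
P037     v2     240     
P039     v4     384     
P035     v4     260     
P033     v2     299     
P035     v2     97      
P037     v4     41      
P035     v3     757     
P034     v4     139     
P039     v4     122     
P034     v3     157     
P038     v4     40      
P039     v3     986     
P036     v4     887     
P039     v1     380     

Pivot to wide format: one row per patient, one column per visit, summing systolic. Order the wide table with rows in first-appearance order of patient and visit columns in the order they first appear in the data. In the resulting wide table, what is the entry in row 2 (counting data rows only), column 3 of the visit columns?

With rows in first-appearance order of patient, row 2 is patient=P033. visit columns in first-appearance order: v3, v1, v2, v4; column 3 is v2.
Long rows with patient=P033, visit=v2: 367 + 299 = 666.

666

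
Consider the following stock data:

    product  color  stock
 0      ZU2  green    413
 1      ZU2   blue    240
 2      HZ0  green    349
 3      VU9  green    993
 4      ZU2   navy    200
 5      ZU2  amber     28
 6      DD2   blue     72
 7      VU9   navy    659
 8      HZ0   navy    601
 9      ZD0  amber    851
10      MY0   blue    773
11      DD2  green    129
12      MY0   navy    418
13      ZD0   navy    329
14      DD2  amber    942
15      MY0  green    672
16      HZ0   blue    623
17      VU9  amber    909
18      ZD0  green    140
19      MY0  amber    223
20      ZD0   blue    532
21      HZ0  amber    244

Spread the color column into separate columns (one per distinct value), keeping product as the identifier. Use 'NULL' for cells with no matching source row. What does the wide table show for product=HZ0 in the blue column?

The long row with product=HZ0, color=blue has stock=623.

623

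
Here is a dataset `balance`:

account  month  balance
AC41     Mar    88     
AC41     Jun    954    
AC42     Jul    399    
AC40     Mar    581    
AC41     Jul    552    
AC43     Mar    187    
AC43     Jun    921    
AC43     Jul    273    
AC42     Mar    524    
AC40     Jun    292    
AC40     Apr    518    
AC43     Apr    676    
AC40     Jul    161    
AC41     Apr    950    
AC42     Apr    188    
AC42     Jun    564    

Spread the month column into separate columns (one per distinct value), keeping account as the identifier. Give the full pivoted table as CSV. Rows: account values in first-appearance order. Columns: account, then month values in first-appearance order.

account,Mar,Jun,Jul,Apr
AC41,88,954,552,950
AC42,524,564,399,188
AC40,581,292,161,518
AC43,187,921,273,676

Columns: account plus the 4 distinct month values (Mar, Jun, Jul, Apr).
For example, row AC41 column Mar takes balance=88 from the long row (AC41, Mar).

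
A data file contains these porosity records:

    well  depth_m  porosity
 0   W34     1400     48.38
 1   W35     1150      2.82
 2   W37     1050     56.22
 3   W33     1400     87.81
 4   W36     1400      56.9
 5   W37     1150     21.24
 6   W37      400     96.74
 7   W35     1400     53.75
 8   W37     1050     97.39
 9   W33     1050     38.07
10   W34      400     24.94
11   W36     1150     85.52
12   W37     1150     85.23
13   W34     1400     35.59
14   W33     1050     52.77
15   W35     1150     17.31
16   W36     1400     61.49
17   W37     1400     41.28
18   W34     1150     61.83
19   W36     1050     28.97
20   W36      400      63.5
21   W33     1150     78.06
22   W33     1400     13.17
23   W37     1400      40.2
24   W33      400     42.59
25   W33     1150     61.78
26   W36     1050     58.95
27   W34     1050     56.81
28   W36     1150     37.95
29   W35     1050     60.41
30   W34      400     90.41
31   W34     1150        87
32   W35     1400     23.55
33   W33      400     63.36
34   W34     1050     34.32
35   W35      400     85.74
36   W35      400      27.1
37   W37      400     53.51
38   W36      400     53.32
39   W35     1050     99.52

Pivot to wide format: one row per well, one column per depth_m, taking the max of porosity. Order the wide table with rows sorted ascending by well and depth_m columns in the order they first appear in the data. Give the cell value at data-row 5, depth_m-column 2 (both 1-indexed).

85.23

With rows sorted ascending by well, row 5 is well=W37. depth_m columns in first-appearance order: 1400, 1150, 1050, 400; column 2 is 1150.
Long rows with well=W37, depth_m=1150: max(21.24, 85.23) = 85.23.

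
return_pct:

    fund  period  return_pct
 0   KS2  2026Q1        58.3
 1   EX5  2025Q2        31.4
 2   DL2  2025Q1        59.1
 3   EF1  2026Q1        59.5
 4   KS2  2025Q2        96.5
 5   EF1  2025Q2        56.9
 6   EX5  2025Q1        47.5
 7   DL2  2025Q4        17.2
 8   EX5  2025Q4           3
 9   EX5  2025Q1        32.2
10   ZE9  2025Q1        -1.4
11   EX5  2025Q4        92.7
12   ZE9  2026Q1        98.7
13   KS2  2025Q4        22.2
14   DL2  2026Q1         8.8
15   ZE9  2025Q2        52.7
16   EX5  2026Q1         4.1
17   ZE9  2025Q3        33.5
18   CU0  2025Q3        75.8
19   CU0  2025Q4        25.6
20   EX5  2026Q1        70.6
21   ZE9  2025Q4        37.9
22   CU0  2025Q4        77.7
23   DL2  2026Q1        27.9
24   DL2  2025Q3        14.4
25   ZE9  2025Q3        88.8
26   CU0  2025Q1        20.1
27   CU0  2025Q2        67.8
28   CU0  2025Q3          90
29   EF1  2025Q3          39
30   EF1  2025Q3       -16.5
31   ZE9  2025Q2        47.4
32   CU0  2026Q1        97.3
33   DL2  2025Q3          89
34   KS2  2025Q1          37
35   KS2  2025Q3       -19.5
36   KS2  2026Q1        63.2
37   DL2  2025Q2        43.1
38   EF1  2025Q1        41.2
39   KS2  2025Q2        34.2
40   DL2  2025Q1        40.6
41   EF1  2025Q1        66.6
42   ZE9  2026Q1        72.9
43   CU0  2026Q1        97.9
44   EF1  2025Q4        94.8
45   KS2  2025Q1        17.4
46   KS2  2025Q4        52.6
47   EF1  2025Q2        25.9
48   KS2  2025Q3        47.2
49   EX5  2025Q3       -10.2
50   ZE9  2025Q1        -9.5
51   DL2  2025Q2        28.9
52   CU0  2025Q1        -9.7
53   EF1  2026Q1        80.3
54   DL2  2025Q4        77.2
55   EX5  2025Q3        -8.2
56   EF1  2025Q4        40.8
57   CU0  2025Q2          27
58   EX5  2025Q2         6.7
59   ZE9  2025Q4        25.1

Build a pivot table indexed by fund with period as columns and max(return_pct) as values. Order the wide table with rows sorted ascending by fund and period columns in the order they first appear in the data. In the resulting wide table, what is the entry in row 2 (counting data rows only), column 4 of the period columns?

With rows sorted ascending by fund, row 2 is fund=DL2. period columns in first-appearance order: 2026Q1, 2025Q2, 2025Q1, 2025Q4, 2025Q3; column 4 is 2025Q4.
Long rows with fund=DL2, period=2025Q4: max(17.2, 77.2) = 77.2.

77.2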